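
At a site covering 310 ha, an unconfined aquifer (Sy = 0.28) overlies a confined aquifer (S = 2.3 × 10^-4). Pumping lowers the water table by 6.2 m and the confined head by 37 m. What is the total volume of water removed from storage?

ΔV ≈ 5.41 × 10^6 m³

A = 310 ha = 3.1 × 10^6 m²
Unconfined: ΔV_u = Sy × A × Δh_u = 0.28 × 3.1 × 10^6 × 6.2 = 5.382 × 10^6 m³
Confined: ΔV_c = S × A × Δh_c = 2.3 × 10^-4 × 3.1 × 10^6 × 37 = 26380 m³
Total ΔV = 5.382 × 10^6 + 26380 = 5.408 × 10^6 m³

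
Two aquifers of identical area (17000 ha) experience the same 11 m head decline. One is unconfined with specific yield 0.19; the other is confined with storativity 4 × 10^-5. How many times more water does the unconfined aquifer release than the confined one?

A = 17000 ha = 1.7 × 10^8 m²
Unconfined: ΔV_u = Sy × A × Δh = 0.19 × 1.7 × 10^8 × 11 = 3.553 × 10^8 m³
Confined: ΔV_c = S × A × Δh = 4 × 10^-5 × 1.7 × 10^8 × 11 = 74800 m³
Ratio = ΔV_u / ΔV_c = Sy / S = 0.19 / 4 × 10^-5 = 4750

ΔV_u / ΔV_c ≈ 4750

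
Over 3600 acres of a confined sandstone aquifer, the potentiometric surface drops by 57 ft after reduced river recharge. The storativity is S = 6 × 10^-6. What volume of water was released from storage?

A = 3600 acres = 1.457 × 10^7 m²
Δh = 57 ft = 17.37 m
ΔV = S × A × Δh = 6 × 10^-6 × 1.457 × 10^7 m² × 17.37 m = 1519 m³

ΔV ≈ 1520 m³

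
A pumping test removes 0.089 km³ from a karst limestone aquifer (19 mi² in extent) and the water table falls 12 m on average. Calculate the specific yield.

A = 19 mi² = 4.921 × 10^7 m²
ΔV = 0.089 km³ = 8.9 × 10^7 m³
Sy = ΔV / (A × Δh) = 8.9 × 10^7 m³ / (4.921 × 10^7 m² × 12 m) = 0.1507

Sy ≈ 0.15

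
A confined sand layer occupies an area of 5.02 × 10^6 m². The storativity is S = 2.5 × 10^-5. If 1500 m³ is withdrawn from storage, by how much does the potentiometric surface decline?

Δh ≈ 12 m

Δh = ΔV / (S × A) = 1500 m³ / (2.5 × 10^-5 × 5.02 × 10^6 m²) = 11.95 m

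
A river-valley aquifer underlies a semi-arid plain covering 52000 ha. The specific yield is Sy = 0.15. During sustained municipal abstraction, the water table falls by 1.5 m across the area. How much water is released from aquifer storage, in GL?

A = 52000 ha = 5.2 × 10^8 m²
ΔV = Sy × A × Δh = 0.15 × 5.2 × 10^8 m² × 1.5 m = 1.17 × 10^8 m³
ΔV = 1.17 × 10^8 m³ = 117 GL

ΔV ≈ 117 GL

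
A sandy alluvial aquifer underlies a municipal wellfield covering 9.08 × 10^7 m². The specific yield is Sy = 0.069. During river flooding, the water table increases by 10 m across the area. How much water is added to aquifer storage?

ΔV ≈ 6.27 × 10^7 m³

ΔV = Sy × A × Δh = 0.069 × 9.08 × 10^7 m² × 10 m = 6.265 × 10^7 m³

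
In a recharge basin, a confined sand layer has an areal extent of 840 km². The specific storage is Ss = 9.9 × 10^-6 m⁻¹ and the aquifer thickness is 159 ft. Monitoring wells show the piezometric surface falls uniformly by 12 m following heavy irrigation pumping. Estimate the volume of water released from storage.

b = 159 ft = 48.46 m
S = Ss × b = 9.9 × 10^-6 m⁻¹ × 48.46 m = 4.798 × 10^-4
A = 840 km² = 8.4 × 10^8 m²
ΔV = S × A × Δh = 4.798 × 10^-4 × 8.4 × 10^8 m² × 12 m = 4.836 × 10^6 m³

ΔV ≈ 4.84 × 10^6 m³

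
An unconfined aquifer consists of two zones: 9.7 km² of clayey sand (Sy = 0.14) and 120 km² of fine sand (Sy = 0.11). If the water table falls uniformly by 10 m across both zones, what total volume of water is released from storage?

ΔV ≈ 1.46 × 10^8 m³

A₁ = 9.7 km² = 9.7 × 10^6 m²; A₂ = 120 km² = 1.2 × 10^8 m²
ΔV₁ = 0.14 × 9.7 × 10^6 × 10 = 1.358 × 10^7 m³
ΔV₂ = 0.11 × 1.2 × 10^8 × 10 = 1.32 × 10^8 m³
ΔV = ΔV₁ + ΔV₂ = 1.456 × 10^8 m³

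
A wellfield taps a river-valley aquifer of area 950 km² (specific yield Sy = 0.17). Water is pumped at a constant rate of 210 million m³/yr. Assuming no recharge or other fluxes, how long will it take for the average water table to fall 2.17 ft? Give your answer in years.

t ≈ 0.509 years

A = 950 km² = 9.5 × 10^8 m²
Δh = 2.17 ft = 0.6614 m
ΔV = Sy × A × Δh = 0.17 × 9.5 × 10^8 × 0.6614 = 1.068 × 10^8 m³
Q = 210 million m³/yr = 5.753 × 10^5 m³/d
t = ΔV / Q = 1.068 × 10^8 m³ / 5.753 × 10^5 m³/d = 185.7 d
t = 185.7 d ≈ 0.5087 years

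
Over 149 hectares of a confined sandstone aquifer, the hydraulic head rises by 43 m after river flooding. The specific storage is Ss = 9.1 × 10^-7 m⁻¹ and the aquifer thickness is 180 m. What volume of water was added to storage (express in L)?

S = Ss × b = 9.1 × 10^-7 m⁻¹ × 180 m = 1.638 × 10^-4
A = 149 hectares = 1.49 × 10^6 m²
ΔV = S × A × Δh = 1.638 × 10^-4 × 1.49 × 10^6 m² × 43 m = 10490 m³
ΔV = 10490 m³ = 1.049 × 10^7 L

ΔV ≈ 1.05 × 10^7 L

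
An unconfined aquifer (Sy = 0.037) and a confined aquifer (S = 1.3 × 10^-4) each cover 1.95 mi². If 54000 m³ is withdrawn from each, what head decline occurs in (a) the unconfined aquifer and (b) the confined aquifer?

Δh_u ≈ 0.289 m; Δh_c ≈ 82.2 m

A = 1.95 mi² = 5.05 × 10^6 m²
Unconfined: Δh_u = ΔV/(Sy·A) = 54000/(0.037 × 5.05 × 10^6) = 0.289 m
Confined: Δh_c = ΔV/(S·A) = 54000/(1.3 × 10^-4 × 5.05 × 10^6) = 82.25 m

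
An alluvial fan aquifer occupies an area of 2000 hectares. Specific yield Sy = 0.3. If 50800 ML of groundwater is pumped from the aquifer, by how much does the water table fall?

A = 2000 hectares = 2 × 10^7 m²
ΔV = 50800 ML = 5.08 × 10^7 m³
Δh = ΔV / (Sy × A) = 5.08 × 10^7 m³ / (0.3 × 2 × 10^7 m²) = 8.467 m

Δh ≈ 8.47 m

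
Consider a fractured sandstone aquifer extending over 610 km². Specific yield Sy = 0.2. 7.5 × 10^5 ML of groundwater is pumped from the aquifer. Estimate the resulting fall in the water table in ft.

A = 610 km² = 6.1 × 10^8 m²
ΔV = 7.5 × 10^5 ML = 7.5 × 10^8 m³
Δh = ΔV / (Sy × A) = 7.5 × 10^8 m³ / (0.2 × 6.1 × 10^8 m²) = 6.148 m
Δh = 6.148 m = 20.17 ft

Δh ≈ 20.2 ft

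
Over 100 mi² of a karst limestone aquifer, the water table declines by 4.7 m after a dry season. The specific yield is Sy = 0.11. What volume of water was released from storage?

ΔV ≈ 1.34 × 10^8 m³

A = 100 mi² = 2.59 × 10^8 m²
ΔV = Sy × A × Δh = 0.11 × 2.59 × 10^8 m² × 4.7 m = 1.339 × 10^8 m³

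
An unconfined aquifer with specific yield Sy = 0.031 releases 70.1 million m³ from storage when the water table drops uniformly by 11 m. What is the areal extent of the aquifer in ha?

ΔV = 70.1 million m³ = 7.01 × 10^7 m³
A = ΔV / (Sy × Δh) = 7.01 × 10^7 / (0.031 × 11) = 2.056 × 10^8 m²
A = 2.056 × 10^8 m² = 20560 ha

A ≈ 20600 ha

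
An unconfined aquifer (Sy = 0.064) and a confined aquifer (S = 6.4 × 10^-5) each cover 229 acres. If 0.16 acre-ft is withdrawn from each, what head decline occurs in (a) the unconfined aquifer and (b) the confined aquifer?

Δh_u ≈ 0.00333 m; Δh_c ≈ 3.33 m

A = 229 acres = 9.267 × 10^5 m²
ΔV = 0.16 acre-ft = 197.4 m³
Unconfined: Δh_u = ΔV/(Sy·A) = 197.4/(0.064 × 9.267 × 10^5) = 0.003328 m
Confined: Δh_c = ΔV/(S·A) = 197.4/(6.4 × 10^-5 × 9.267 × 10^5) = 3.328 m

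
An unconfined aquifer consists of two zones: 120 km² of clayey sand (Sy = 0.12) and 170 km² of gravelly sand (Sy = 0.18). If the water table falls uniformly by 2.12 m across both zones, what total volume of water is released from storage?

A₁ = 120 km² = 1.2 × 10^8 m²; A₂ = 170 km² = 1.7 × 10^8 m²
ΔV₁ = 0.12 × 1.2 × 10^8 × 2.12 = 3.053 × 10^7 m³
ΔV₂ = 0.18 × 1.7 × 10^8 × 2.12 = 6.487 × 10^7 m³
ΔV = ΔV₁ + ΔV₂ = 9.54 × 10^7 m³

ΔV ≈ 9.54 × 10^7 m³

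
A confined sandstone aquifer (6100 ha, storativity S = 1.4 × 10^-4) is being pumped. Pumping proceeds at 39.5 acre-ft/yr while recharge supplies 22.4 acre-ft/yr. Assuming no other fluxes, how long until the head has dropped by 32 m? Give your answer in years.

A = 6100 ha = 6.1 × 10^7 m²
ΔV = S × A × Δh = 1.4 × 10^-4 × 6.1 × 10^7 × 32 = 2.733 × 10^5 m³
Net withdrawal = 39.5 − 22.4 = 17.1 acre-ft/yr = 57.79 m³/d
t = ΔV / Q = 2.733 × 10^5 m³ / 57.79 m³/d = 4729 d
t = 4729 d ≈ 12.96 years

t ≈ 13 years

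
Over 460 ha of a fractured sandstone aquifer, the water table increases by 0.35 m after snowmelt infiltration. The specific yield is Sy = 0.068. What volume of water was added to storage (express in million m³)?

ΔV ≈ 0.109 million m³

A = 460 ha = 4.6 × 10^6 m²
ΔV = Sy × A × Δh = 0.068 × 4.6 × 10^6 m² × 0.35 m = 1.095 × 10^5 m³
ΔV = 1.095 × 10^5 m³ = 0.1095 million m³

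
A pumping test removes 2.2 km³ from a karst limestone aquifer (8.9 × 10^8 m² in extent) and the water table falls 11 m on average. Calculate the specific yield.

ΔV = 2.2 km³ = 2.2 × 10^9 m³
Sy = ΔV / (A × Δh) = 2.2 × 10^9 m³ / (8.9 × 10^8 m² × 11 m) = 0.2247

Sy ≈ 0.22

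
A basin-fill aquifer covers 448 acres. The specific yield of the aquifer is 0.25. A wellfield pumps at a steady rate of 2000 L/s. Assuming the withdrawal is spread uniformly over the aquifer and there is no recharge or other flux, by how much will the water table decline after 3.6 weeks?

Δh ≈ 9.61 m

A = 448 acres = 1.813 × 10^6 m²
Q = 2000 L/s = 1.728 × 10^5 m³/d
t = 3.6 weeks = 25.2 d
ΔV = Q × t = 1.728 × 10^5 m³/d × 25.2 d = 4.355 × 10^6 m³
Δh = ΔV / (Sy × A) = 4.355 × 10^6 / (0.25 × 1.813 × 10^6) = 9.607 m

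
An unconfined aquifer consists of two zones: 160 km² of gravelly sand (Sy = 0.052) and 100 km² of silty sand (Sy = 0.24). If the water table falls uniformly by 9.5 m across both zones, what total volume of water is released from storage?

A₁ = 160 km² = 1.6 × 10^8 m²; A₂ = 100 km² = 1 × 10^8 m²
ΔV₁ = 0.052 × 1.6 × 10^8 × 9.5 = 7.904 × 10^7 m³
ΔV₂ = 0.24 × 1 × 10^8 × 9.5 = 2.28 × 10^8 m³
ΔV = ΔV₁ + ΔV₂ = 3.07 × 10^8 m³

ΔV ≈ 3.07 × 10^8 m³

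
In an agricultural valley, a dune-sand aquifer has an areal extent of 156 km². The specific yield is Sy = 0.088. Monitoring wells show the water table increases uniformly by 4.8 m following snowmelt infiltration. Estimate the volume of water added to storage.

A = 156 km² = 1.56 × 10^8 m²
ΔV = Sy × A × Δh = 0.088 × 1.56 × 10^8 m² × 4.8 m = 6.589 × 10^7 m³

ΔV ≈ 6.59 × 10^7 m³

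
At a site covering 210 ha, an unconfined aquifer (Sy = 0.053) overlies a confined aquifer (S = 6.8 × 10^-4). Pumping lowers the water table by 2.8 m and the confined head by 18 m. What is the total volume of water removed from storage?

ΔV ≈ 3.37 × 10^5 m³

A = 210 ha = 2.1 × 10^6 m²
Unconfined: ΔV_u = Sy × A × Δh_u = 0.053 × 2.1 × 10^6 × 2.8 = 3.116 × 10^5 m³
Confined: ΔV_c = S × A × Δh_c = 6.8 × 10^-4 × 2.1 × 10^6 × 18 = 25700 m³
Total ΔV = 3.116 × 10^5 + 25700 = 3.373 × 10^5 m³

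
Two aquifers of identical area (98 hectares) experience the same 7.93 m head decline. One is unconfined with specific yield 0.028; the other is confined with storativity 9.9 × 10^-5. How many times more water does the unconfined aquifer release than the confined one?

ΔV_u / ΔV_c ≈ 283

A = 98 hectares = 9.8 × 10^5 m²
Unconfined: ΔV_u = Sy × A × Δh = 0.028 × 9.8 × 10^5 × 7.93 = 2.176 × 10^5 m³
Confined: ΔV_c = S × A × Δh = 9.9 × 10^-5 × 9.8 × 10^5 × 7.93 = 769.4 m³
Ratio = ΔV_u / ΔV_c = Sy / S = 0.028 / 9.9 × 10^-5 = 282.8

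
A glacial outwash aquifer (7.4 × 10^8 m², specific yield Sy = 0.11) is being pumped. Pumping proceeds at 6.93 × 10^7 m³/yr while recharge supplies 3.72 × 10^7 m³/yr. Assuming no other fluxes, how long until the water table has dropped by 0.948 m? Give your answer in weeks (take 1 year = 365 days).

t ≈ 125 weeks

ΔV = Sy × A × Δh = 0.11 × 7.4 × 10^8 × 0.948 = 7.717 × 10^7 m³
Net withdrawal = 6.93 × 10^7 − 3.72 × 10^7 = 3.21 × 10^7 m³/yr = 87950 m³/d
t = ΔV / Q = 7.717 × 10^7 m³ / 87950 m³/d = 877.4 d
t = 877.4 d ≈ 125.3 weeks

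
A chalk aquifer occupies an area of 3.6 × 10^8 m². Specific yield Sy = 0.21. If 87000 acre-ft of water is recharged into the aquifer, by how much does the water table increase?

Δh ≈ 1.42 m

ΔV = 87000 acre-ft = 1.073 × 10^8 m³
Δh = ΔV / (Sy × A) = 1.073 × 10^8 m³ / (0.21 × 3.6 × 10^8 m²) = 1.419 m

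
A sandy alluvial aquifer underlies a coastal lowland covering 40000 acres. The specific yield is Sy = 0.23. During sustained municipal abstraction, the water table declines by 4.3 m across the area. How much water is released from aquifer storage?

ΔV ≈ 1.6 × 10^8 m³

A = 40000 acres = 1.619 × 10^8 m²
ΔV = Sy × A × Δh = 0.23 × 1.619 × 10^8 m² × 4.3 m = 1.601 × 10^8 m³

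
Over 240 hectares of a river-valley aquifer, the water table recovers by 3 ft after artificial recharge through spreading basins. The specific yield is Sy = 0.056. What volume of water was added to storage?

ΔV ≈ 1.23 × 10^5 m³

A = 240 hectares = 2.4 × 10^6 m²
Δh = 3 ft = 0.9144 m
ΔV = Sy × A × Δh = 0.056 × 2.4 × 10^6 m² × 0.9144 m = 1.229 × 10^5 m³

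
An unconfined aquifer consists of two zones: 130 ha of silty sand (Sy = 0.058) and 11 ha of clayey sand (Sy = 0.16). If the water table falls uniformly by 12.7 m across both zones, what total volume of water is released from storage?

A₁ = 130 ha = 1.3 × 10^6 m²; A₂ = 11 ha = 1.1 × 10^5 m²
ΔV₁ = 0.058 × 1.3 × 10^6 × 12.7 = 9.576 × 10^5 m³
ΔV₂ = 0.16 × 1.1 × 10^5 × 12.7 = 2.235 × 10^5 m³
ΔV = ΔV₁ + ΔV₂ = 1.181 × 10^6 m³

ΔV ≈ 1.18 × 10^6 m³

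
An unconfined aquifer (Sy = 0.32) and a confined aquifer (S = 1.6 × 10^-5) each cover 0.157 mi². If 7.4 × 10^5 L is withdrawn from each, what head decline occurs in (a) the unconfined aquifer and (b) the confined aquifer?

Δh_u ≈ 0.00569 m; Δh_c ≈ 114 m

A = 0.157 mi² = 4.066 × 10^5 m²
ΔV = 7.4 × 10^5 L = 740 m³
Unconfined: Δh_u = ΔV/(Sy·A) = 740/(0.32 × 4.066 × 10^5) = 0.005687 m
Confined: Δh_c = ΔV/(S·A) = 740/(1.6 × 10^-5 × 4.066 × 10^5) = 113.7 m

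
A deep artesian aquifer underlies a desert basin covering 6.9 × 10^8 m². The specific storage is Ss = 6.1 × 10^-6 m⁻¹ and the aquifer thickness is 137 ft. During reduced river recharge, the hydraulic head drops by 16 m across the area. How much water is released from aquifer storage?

ΔV ≈ 2.81 × 10^6 m³

b = 137 ft = 41.76 m
S = Ss × b = 6.1 × 10^-6 m⁻¹ × 41.76 m = 2.547 × 10^-4
ΔV = S × A × Δh = 2.547 × 10^-4 × 6.9 × 10^8 m² × 16 m = 2.812 × 10^6 m³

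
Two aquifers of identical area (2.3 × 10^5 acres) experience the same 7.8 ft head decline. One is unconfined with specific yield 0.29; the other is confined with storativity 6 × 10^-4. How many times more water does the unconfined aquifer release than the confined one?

A = 2.3 × 10^5 acres = 9.308 × 10^8 m²
Δh = 7.8 ft = 2.377 m
Unconfined: ΔV_u = Sy × A × Δh = 0.29 × 9.308 × 10^8 × 2.377 = 6.417 × 10^8 m³
Confined: ΔV_c = S × A × Δh = 6 × 10^-4 × 9.308 × 10^8 × 2.377 = 1.328 × 10^6 m³
Ratio = ΔV_u / ΔV_c = Sy / S = 0.29 / 6 × 10^-4 = 483.3

ΔV_u / ΔV_c ≈ 483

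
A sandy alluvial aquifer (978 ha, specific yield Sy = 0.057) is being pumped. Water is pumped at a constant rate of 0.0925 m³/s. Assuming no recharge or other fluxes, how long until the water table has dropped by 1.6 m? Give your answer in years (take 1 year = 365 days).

t ≈ 0.306 years

A = 978 ha = 9.78 × 10^6 m²
ΔV = Sy × A × Δh = 0.057 × 9.78 × 10^6 × 1.6 = 8.919 × 10^5 m³
Q = 0.0925 m³/s = 7992 m³/d
t = ΔV / Q = 8.919 × 10^5 m³ / 7992 m³/d = 111.6 d
t = 111.6 d ≈ 0.3058 years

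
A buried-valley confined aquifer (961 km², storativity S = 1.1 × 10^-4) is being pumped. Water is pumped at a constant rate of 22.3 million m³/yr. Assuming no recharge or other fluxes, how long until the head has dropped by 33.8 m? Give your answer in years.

t ≈ 0.16 years

A = 961 km² = 9.61 × 10^8 m²
ΔV = S × A × Δh = 1.1 × 10^-4 × 9.61 × 10^8 × 33.8 = 3.573 × 10^6 m³
Q = 22.3 million m³/yr = 61100 m³/d
t = ΔV / Q = 3.573 × 10^6 m³ / 61100 m³/d = 58.48 d
t = 58.48 d ≈ 0.1602 years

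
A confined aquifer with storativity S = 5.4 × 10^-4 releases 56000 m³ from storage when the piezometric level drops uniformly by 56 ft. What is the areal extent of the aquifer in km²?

A ≈ 6.08 km²

Δh = 56 ft = 17.07 m
A = ΔV / (S × Δh) = 56000 / (5.4 × 10^-4 × 17.07) = 6.076 × 10^6 m²
A = 6.076 × 10^6 m² = 6.076 km²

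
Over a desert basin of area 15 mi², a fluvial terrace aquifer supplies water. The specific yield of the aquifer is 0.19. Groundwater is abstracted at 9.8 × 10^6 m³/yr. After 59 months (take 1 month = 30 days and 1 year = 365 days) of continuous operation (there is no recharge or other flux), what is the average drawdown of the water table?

Δh ≈ 6.44 m

A = 15 mi² = 3.885 × 10^7 m²
Q = 9.8 × 10^6 m³/yr = 26850 m³/d
t = 59 months = 1770 d
ΔV = Q × t = 26850 m³/d × 1770 d = 4.752 × 10^7 m³
Δh = ΔV / (Sy × A) = 4.752 × 10^7 / (0.19 × 3.885 × 10^7) = 6.438 m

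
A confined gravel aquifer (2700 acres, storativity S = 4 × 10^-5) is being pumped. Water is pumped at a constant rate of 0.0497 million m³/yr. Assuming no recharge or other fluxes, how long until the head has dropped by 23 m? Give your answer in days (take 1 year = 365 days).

A = 2700 acres = 1.093 × 10^7 m²
ΔV = S × A × Δh = 4 × 10^-5 × 1.093 × 10^7 × 23 = 10050 m³
Q = 0.0497 million m³/yr = 136.2 m³/d
t = ΔV / Q = 10050 m³ / 136.2 m³/d = 73.83 d

t ≈ 73.8 days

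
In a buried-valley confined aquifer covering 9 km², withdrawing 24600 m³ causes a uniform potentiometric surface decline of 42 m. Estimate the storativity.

A = 9 km² = 9 × 10^6 m²
S = ΔV / (A × Δh) = 24600 m³ / (9 × 10^6 m² × 42 m) = 6.508 × 10^-5

S ≈ 6.5 × 10^-5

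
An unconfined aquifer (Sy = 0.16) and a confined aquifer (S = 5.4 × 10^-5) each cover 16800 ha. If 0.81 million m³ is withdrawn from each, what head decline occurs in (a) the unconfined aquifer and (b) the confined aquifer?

A = 16800 ha = 1.68 × 10^8 m²
ΔV = 0.81 million m³ = 8.1 × 10^5 m³
Unconfined: Δh_u = ΔV/(Sy·A) = 8.1 × 10^5/(0.16 × 1.68 × 10^8) = 0.03013 m
Confined: Δh_c = ΔV/(S·A) = 8.1 × 10^5/(5.4 × 10^-5 × 1.68 × 10^8) = 89.29 m

Δh_u ≈ 0.0301 m; Δh_c ≈ 89.3 m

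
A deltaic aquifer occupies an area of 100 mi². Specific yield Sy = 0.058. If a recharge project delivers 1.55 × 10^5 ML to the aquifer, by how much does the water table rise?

Δh ≈ 10.3 m

A = 100 mi² = 2.59 × 10^8 m²
ΔV = 1.55 × 10^5 ML = 1.55 × 10^8 m³
Δh = ΔV / (Sy × A) = 1.55 × 10^8 m³ / (0.058 × 2.59 × 10^8 m²) = 10.32 m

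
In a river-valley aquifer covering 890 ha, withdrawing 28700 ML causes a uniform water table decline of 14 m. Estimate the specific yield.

Sy ≈ 0.23

A = 890 ha = 8.9 × 10^6 m²
ΔV = 28700 ML = 2.87 × 10^7 m³
Sy = ΔV / (A × Δh) = 2.87 × 10^7 m³ / (8.9 × 10^6 m² × 14 m) = 0.2303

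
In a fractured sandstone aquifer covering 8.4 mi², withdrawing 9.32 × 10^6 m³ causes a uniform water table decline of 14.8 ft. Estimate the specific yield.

Sy ≈ 0.095

A = 8.4 mi² = 2.176 × 10^7 m²
Δh = 14.8 ft = 4.511 m
Sy = ΔV / (A × Δh) = 9.32 × 10^6 m³ / (2.176 × 10^7 m² × 4.511 m) = 0.09496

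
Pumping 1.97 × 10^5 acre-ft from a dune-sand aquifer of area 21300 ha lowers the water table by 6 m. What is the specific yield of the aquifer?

Sy ≈ 0.19

A = 21300 ha = 2.13 × 10^8 m²
ΔV = 1.97 × 10^5 acre-ft = 2.43 × 10^8 m³
Sy = ΔV / (A × Δh) = 2.43 × 10^8 m³ / (2.13 × 10^8 m² × 6 m) = 0.1901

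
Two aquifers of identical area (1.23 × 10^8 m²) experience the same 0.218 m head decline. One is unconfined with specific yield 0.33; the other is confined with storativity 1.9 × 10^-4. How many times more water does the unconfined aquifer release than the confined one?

ΔV_u / ΔV_c ≈ 1740

Unconfined: ΔV_u = Sy × A × Δh = 0.33 × 1.23 × 10^8 × 0.218 = 8.849 × 10^6 m³
Confined: ΔV_c = S × A × Δh = 1.9 × 10^-4 × 1.23 × 10^8 × 0.218 = 5095 m³
Ratio = ΔV_u / ΔV_c = Sy / S = 0.33 / 1.9 × 10^-4 = 1737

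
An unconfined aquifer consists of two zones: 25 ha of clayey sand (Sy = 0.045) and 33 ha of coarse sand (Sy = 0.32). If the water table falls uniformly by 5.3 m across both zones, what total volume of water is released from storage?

A₁ = 25 ha = 2.5 × 10^5 m²; A₂ = 33 ha = 3.3 × 10^5 m²
ΔV₁ = 0.045 × 2.5 × 10^5 × 5.3 = 59620 m³
ΔV₂ = 0.32 × 3.3 × 10^5 × 5.3 = 5.597 × 10^5 m³
ΔV = ΔV₁ + ΔV₂ = 6.193 × 10^5 m³

ΔV ≈ 6.19 × 10^5 m³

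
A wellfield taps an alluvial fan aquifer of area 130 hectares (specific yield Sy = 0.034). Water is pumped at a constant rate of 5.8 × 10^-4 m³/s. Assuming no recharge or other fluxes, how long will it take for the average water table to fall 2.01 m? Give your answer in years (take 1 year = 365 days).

A = 130 hectares = 1.3 × 10^6 m²
ΔV = Sy × A × Δh = 0.034 × 1.3 × 10^6 × 2.01 = 88840 m³
Q = 5.8 × 10^-4 m³/s = 50.11 m³/d
t = ΔV / Q = 88840 m³ / 50.11 m³/d = 1773 d
t = 1773 d ≈ 4.857 years

t ≈ 4.86 years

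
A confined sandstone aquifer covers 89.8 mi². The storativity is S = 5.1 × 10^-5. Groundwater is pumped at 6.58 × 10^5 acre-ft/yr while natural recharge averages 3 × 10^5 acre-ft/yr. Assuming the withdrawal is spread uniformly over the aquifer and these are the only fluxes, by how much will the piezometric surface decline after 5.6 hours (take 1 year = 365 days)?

A = 89.8 mi² = 2.326 × 10^8 m²
Net abstraction = 6.58 × 10^5 − 3 × 10^5 = 3.58 × 10^5 acre-ft/yr
Q_net = 3.58 × 10^5 acre-ft/yr = 1.21 × 10^6 m³/d
t = 5.6 hours = 0.2333 d
ΔV = Q × t = 1.21 × 10^6 m³/d × 0.2333 d = 2.823 × 10^5 m³
Δh = ΔV / (S × A) = 2.823 × 10^5 / (5.1 × 10^-5 × 2.326 × 10^8) = 23.8 m

Δh ≈ 23.8 m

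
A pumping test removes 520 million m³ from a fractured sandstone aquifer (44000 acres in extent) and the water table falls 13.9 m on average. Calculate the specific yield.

Sy ≈ 0.21

A = 44000 acres = 1.781 × 10^8 m²
ΔV = 520 million m³ = 5.2 × 10^8 m³
Sy = ΔV / (A × Δh) = 5.2 × 10^8 m³ / (1.781 × 10^8 m² × 13.9 m) = 0.2101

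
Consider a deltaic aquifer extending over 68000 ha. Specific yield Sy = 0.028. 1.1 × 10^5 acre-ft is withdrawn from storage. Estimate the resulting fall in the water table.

Δh ≈ 7.13 m

A = 68000 ha = 6.8 × 10^8 m²
ΔV = 1.1 × 10^5 acre-ft = 1.357 × 10^8 m³
Δh = ΔV / (Sy × A) = 1.357 × 10^8 m³ / (0.028 × 6.8 × 10^8 m²) = 7.126 m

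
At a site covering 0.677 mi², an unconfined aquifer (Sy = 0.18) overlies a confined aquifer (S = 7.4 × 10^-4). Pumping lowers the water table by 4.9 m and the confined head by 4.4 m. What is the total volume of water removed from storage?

ΔV ≈ 1.55 × 10^6 m³

A = 0.677 mi² = 1.753 × 10^6 m²
Unconfined: ΔV_u = Sy × A × Δh_u = 0.18 × 1.753 × 10^6 × 4.9 = 1.547 × 10^6 m³
Confined: ΔV_c = S × A × Δh_c = 7.4 × 10^-4 × 1.753 × 10^6 × 4.4 = 5709 m³
Total ΔV = 1.547 × 10^6 + 5709 = 1.552 × 10^6 m³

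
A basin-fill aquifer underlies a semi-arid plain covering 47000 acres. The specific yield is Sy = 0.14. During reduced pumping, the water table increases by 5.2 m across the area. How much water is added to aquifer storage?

ΔV ≈ 1.38 × 10^8 m³

A = 47000 acres = 1.902 × 10^8 m²
ΔV = Sy × A × Δh = 0.14 × 1.902 × 10^8 m² × 5.2 m = 1.385 × 10^8 m³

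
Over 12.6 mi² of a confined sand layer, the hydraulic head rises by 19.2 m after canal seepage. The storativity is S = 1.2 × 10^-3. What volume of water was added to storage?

A = 12.6 mi² = 3.263 × 10^7 m²
ΔV = S × A × Δh = 0.0012 × 3.263 × 10^7 m² × 19.2 m = 7.519 × 10^5 m³

ΔV ≈ 7.52 × 10^5 m³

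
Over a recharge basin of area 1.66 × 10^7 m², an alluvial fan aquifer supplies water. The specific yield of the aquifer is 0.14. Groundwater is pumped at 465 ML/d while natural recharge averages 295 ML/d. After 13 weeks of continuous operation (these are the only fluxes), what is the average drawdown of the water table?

Δh ≈ 6.66 m

Net abstraction = 465 − 295 = 170 ML/d
Q_net = 170 ML/d = 1.7 × 10^5 m³/d
t = 13 weeks = 91 d
ΔV = Q × t = 1.7 × 10^5 m³/d × 91 d = 1.547 × 10^7 m³
Δh = ΔV / (Sy × A) = 1.547 × 10^7 / (0.14 × 1.66 × 10^7) = 6.657 m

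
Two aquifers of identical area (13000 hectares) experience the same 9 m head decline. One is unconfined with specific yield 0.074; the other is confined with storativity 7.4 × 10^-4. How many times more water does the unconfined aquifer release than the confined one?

ΔV_u / ΔV_c ≈ 100

A = 13000 hectares = 1.3 × 10^8 m²
Unconfined: ΔV_u = Sy × A × Δh = 0.074 × 1.3 × 10^8 × 9 = 8.658 × 10^7 m³
Confined: ΔV_c = S × A × Δh = 7.4 × 10^-4 × 1.3 × 10^8 × 9 = 8.658 × 10^5 m³
Ratio = ΔV_u / ΔV_c = Sy / S = 0.074 / 7.4 × 10^-4 = 100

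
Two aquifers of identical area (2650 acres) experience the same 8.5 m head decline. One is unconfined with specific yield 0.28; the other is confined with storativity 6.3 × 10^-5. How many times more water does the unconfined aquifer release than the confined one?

ΔV_u / ΔV_c ≈ 4440

A = 2650 acres = 1.072 × 10^7 m²
Unconfined: ΔV_u = Sy × A × Δh = 0.28 × 1.072 × 10^7 × 8.5 = 2.552 × 10^7 m³
Confined: ΔV_c = S × A × Δh = 6.3 × 10^-5 × 1.072 × 10^7 × 8.5 = 5743 m³
Ratio = ΔV_u / ΔV_c = Sy / S = 0.28 / 6.3 × 10^-5 = 4444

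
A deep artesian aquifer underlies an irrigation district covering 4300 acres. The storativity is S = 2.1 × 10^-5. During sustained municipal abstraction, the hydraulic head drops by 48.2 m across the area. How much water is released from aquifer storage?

ΔV ≈ 17600 m³

A = 4300 acres = 1.74 × 10^7 m²
ΔV = S × A × Δh = 2.1 × 10^-5 × 1.74 × 10^7 m² × 48.2 m = 17610 m³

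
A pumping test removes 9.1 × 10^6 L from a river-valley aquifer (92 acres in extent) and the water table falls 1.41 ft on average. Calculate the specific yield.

A = 92 acres = 3.723 × 10^5 m²
Δh = 1.41 ft = 0.4298 m
ΔV = 9.1 × 10^6 L = 9100 m³
Sy = ΔV / (A × Δh) = 9100 m³ / (3.723 × 10^5 m² × 0.4298 m) = 0.05687

Sy ≈ 0.057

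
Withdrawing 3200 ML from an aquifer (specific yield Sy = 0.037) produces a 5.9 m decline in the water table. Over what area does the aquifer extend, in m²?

A ≈ 1.47 × 10^7 m²

ΔV = 3200 ML = 3.2 × 10^6 m³
A = ΔV / (Sy × Δh) = 3.2 × 10^6 / (0.037 × 5.9) = 1.466 × 10^7 m²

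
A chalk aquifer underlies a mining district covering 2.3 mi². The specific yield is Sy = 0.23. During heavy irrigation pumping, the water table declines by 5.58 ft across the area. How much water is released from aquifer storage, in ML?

ΔV ≈ 2330 ML

A = 2.3 mi² = 5.957 × 10^6 m²
Δh = 5.58 ft = 1.701 m
ΔV = Sy × A × Δh = 0.23 × 5.957 × 10^6 m² × 1.701 m = 2.33 × 10^6 m³
ΔV = 2.33 × 10^6 m³ = 2330 ML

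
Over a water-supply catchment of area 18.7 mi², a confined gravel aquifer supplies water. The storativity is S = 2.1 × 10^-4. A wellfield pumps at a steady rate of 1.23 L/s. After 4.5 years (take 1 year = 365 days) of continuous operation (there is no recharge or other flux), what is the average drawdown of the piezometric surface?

A = 18.7 mi² = 4.843 × 10^7 m²
Q = 1.23 L/s = 106.3 m³/d
t = 4.5 years = 1642 d
ΔV = Q × t = 106.3 m³/d × 1642 d = 1.746 × 10^5 m³
Δh = ΔV / (S × A) = 1.746 × 10^5 / (2.1 × 10^-4 × 4.843 × 10^7) = 17.16 m

Δh ≈ 17.2 m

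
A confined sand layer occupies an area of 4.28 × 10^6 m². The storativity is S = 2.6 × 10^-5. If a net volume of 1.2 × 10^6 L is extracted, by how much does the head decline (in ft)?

ΔV = 1.2 × 10^6 L = 1200 m³
Δh = ΔV / (S × A) = 1200 m³ / (2.6 × 10^-5 × 4.28 × 10^6 m²) = 10.78 m
Δh = 10.78 m = 35.38 ft

Δh ≈ 35.4 ft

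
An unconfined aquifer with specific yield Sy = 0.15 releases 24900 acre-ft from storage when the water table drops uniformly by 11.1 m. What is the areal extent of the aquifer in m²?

ΔV = 24900 acre-ft = 3.071 × 10^7 m³
A = ΔV / (Sy × Δh) = 3.071 × 10^7 / (0.15 × 11.1) = 1.845 × 10^7 m²

A ≈ 1.84 × 10^7 m²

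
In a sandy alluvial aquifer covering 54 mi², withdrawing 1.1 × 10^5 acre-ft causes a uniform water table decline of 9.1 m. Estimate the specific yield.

Sy ≈ 0.11

A = 54 mi² = 1.399 × 10^8 m²
ΔV = 1.1 × 10^5 acre-ft = 1.357 × 10^8 m³
Sy = ΔV / (A × Δh) = 1.357 × 10^8 m³ / (1.399 × 10^8 m² × 9.1 m) = 0.1066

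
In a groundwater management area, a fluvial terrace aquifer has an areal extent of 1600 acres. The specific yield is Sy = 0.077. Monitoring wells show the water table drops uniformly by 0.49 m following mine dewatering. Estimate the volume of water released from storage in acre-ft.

ΔV ≈ 198 acre-ft

A = 1600 acres = 6.475 × 10^6 m²
ΔV = Sy × A × Δh = 0.077 × 6.475 × 10^6 m² × 0.49 m = 2.443 × 10^5 m³
ΔV = 2.443 × 10^5 m³ = 198.1 acre-ft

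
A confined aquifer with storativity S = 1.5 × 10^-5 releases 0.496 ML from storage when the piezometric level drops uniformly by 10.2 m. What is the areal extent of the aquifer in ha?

ΔV = 0.496 ML = 496 m³
A = ΔV / (S × Δh) = 496 / (1.5 × 10^-5 × 10.2) = 3.242 × 10^6 m²
A = 3.242 × 10^6 m² = 324.2 ha

A ≈ 324 ha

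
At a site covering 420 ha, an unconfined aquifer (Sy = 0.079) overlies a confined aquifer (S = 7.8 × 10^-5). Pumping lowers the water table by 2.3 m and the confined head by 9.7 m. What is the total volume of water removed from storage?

ΔV ≈ 7.66 × 10^5 m³

A = 420 ha = 4.2 × 10^6 m²
Unconfined: ΔV_u = Sy × A × Δh_u = 0.079 × 4.2 × 10^6 × 2.3 = 7.631 × 10^5 m³
Confined: ΔV_c = S × A × Δh_c = 7.8 × 10^-5 × 4.2 × 10^6 × 9.7 = 3178 m³
Total ΔV = 7.631 × 10^5 + 3178 = 7.663 × 10^5 m³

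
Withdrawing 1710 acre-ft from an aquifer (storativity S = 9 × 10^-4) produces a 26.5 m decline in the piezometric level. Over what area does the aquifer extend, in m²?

A ≈ 8.84 × 10^7 m²

ΔV = 1710 acre-ft = 2.109 × 10^6 m³
A = ΔV / (S × Δh) = 2.109 × 10^6 / (9 × 10^-4 × 26.5) = 8.844 × 10^7 m²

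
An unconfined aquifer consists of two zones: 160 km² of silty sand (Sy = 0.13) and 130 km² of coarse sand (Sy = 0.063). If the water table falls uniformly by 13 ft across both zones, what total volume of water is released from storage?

ΔV ≈ 1.15 × 10^8 m³

A₁ = 160 km² = 1.6 × 10^8 m²; A₂ = 130 km² = 1.3 × 10^8 m²
Δh = 13 ft = 3.962 m
ΔV₁ = 0.13 × 1.6 × 10^8 × 3.962 = 8.242 × 10^7 m³
ΔV₂ = 0.063 × 1.3 × 10^8 × 3.962 = 3.245 × 10^7 m³
ΔV = ΔV₁ + ΔV₂ = 1.149 × 10^8 m³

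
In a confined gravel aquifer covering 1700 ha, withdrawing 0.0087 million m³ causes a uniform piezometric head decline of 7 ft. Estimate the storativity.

A = 1700 ha = 1.7 × 10^7 m²
Δh = 7 ft = 2.134 m
ΔV = 0.0087 million m³ = 8700 m³
S = ΔV / (A × Δh) = 8700 m³ / (1.7 × 10^7 m² × 2.134 m) = 2.399 × 10^-4

S ≈ 2.4 × 10^-4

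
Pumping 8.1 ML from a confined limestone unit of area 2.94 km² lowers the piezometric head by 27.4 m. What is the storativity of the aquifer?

S ≈ 1 × 10^-4

A = 2.94 km² = 2.94 × 10^6 m²
ΔV = 8.1 ML = 8100 m³
S = ΔV / (A × Δh) = 8100 m³ / (2.94 × 10^6 m² × 27.4 m) = 1.006 × 10^-4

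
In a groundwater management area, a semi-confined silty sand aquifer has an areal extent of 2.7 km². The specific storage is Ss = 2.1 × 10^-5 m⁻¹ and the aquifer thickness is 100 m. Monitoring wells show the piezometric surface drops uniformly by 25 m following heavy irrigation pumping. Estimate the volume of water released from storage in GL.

ΔV ≈ 0.142 GL

S = Ss × b = 2.1 × 10^-5 m⁻¹ × 100 m = 2.1 × 10^-3
A = 2.7 km² = 2.7 × 10^6 m²
ΔV = S × A × Δh = 0.0021 × 2.7 × 10^6 m² × 25 m = 1.417 × 10^5 m³
ΔV = 1.417 × 10^5 m³ = 0.1417 GL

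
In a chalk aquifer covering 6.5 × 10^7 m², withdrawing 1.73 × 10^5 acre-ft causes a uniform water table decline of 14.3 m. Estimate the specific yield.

ΔV = 1.73 × 10^5 acre-ft = 2.134 × 10^8 m³
Sy = ΔV / (A × Δh) = 2.134 × 10^8 m³ / (6.5 × 10^7 m² × 14.3 m) = 0.2296

Sy ≈ 0.23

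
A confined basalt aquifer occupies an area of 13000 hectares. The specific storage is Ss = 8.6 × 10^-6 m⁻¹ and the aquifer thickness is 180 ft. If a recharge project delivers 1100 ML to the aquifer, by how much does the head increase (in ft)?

b = 180 ft = 54.86 m
S = Ss × b = 8.6 × 10^-6 m⁻¹ × 54.86 m = 4.718 × 10^-4
A = 13000 hectares = 1.3 × 10^8 m²
ΔV = 1100 ML = 1.1 × 10^6 m³
Δh = ΔV / (S × A) = 1.1 × 10^6 m³ / (4.718 × 10^-4 × 1.3 × 10^8 m²) = 17.93 m
Δh = 17.93 m = 58.84 ft

Δh ≈ 58.8 ft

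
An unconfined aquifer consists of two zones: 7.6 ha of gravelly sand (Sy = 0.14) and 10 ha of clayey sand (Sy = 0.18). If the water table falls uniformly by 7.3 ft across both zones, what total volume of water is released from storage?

A₁ = 7.6 ha = 76000 m²; A₂ = 10 ha = 1 × 10^5 m²
Δh = 7.3 ft = 2.225 m
ΔV₁ = 0.14 × 76000 × 2.225 = 23670 m³
ΔV₂ = 0.18 × 1 × 10^5 × 2.225 = 40050 m³
ΔV = ΔV₁ + ΔV₂ = 63730 m³

ΔV ≈ 63700 m³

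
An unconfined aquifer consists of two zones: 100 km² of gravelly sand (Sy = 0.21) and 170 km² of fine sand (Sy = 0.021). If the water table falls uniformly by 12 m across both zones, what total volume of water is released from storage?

ΔV ≈ 2.95 × 10^8 m³

A₁ = 100 km² = 1 × 10^8 m²; A₂ = 170 km² = 1.7 × 10^8 m²
ΔV₁ = 0.21 × 1 × 10^8 × 12 = 2.52 × 10^8 m³
ΔV₂ = 0.021 × 1.7 × 10^8 × 12 = 4.284 × 10^7 m³
ΔV = ΔV₁ + ΔV₂ = 2.948 × 10^8 m³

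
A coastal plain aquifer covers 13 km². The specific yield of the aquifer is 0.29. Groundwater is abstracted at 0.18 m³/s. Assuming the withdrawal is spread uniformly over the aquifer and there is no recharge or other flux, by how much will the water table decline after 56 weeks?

Δh ≈ 1.62 m

A = 13 km² = 1.3 × 10^7 m²
Q = 0.18 m³/s = 15550 m³/d
t = 56 weeks = 392 d
ΔV = Q × t = 15550 m³/d × 392 d = 6.096 × 10^6 m³
Δh = ΔV / (Sy × A) = 6.096 × 10^6 / (0.29 × 1.3 × 10^7) = 1.617 m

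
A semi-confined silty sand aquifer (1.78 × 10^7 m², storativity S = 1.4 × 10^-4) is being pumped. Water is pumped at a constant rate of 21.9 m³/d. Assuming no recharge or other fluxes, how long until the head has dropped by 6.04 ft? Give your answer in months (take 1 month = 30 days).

t ≈ 6.98 months

Δh = 6.04 ft = 1.841 m
ΔV = S × A × Δh = 1.4 × 10^-4 × 1.78 × 10^7 × 1.841 = 4588 m³
t = ΔV / Q = 4588 m³ / 21.9 m³/d = 209.5 d
t = 209.5 d ≈ 6.983 months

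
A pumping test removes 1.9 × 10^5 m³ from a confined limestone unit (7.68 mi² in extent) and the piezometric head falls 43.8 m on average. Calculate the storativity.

S ≈ 2.2 × 10^-4

A = 7.68 mi² = 1.989 × 10^7 m²
S = ΔV / (A × Δh) = 1.9 × 10^5 m³ / (1.989 × 10^7 m² × 43.8 m) = 2.181 × 10^-4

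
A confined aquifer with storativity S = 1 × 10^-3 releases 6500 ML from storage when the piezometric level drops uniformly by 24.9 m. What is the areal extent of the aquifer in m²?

A ≈ 2.61 × 10^8 m²

ΔV = 6500 ML = 6.5 × 10^6 m³
A = ΔV / (S × Δh) = 6.5 × 10^6 / (0.001 × 24.9) = 2.61 × 10^8 m²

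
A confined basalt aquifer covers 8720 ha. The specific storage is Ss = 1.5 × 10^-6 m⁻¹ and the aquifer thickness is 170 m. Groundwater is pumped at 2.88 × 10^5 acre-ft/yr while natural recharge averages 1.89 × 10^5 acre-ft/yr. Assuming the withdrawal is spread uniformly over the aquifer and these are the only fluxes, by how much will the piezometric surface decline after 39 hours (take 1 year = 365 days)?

Δh ≈ 24.4 m

S = Ss × b = 1.5 × 10^-6 m⁻¹ × 170 m = 2.55 × 10^-4
A = 8720 ha = 8.72 × 10^7 m²
Net abstraction = 2.88 × 10^5 − 1.89 × 10^5 = 99000 acre-ft/yr
Q_net = 99000 acre-ft/yr = 3.346 × 10^5 m³/d
t = 39 hours = 1.625 d
ΔV = Q × t = 3.346 × 10^5 m³/d × 1.625 d = 5.437 × 10^5 m³
Δh = ΔV / (S × A) = 5.437 × 10^5 / (2.55 × 10^-4 × 8.72 × 10^7) = 24.45 m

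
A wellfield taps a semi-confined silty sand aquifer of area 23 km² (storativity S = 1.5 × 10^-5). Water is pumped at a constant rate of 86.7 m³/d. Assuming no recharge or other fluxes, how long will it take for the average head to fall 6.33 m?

t ≈ 25.2 days

A = 23 km² = 2.3 × 10^7 m²
ΔV = S × A × Δh = 1.5 × 10^-5 × 2.3 × 10^7 × 6.33 = 2184 m³
t = ΔV / Q = 2184 m³ / 86.7 m³/d = 25.19 d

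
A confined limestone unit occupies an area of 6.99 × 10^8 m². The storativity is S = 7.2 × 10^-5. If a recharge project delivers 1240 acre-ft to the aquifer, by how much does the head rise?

ΔV = 1240 acre-ft = 1.53 × 10^6 m³
Δh = ΔV / (S × A) = 1.53 × 10^6 m³ / (7.2 × 10^-5 × 6.99 × 10^8 m²) = 30.39 m

Δh ≈ 30.4 m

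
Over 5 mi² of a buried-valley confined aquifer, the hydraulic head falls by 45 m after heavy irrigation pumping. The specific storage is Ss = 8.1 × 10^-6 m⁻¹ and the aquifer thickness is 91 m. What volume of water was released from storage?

ΔV ≈ 4.3 × 10^5 m³

S = Ss × b = 8.1 × 10^-6 m⁻¹ × 91 m = 7.371 × 10^-4
A = 5 mi² = 1.295 × 10^7 m²
ΔV = S × A × Δh = 7.371 × 10^-4 × 1.295 × 10^7 m² × 45 m = 4.295 × 10^5 m³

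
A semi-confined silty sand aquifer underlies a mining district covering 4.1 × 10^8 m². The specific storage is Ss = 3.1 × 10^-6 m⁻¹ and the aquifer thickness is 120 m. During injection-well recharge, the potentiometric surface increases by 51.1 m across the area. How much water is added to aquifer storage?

S = Ss × b = 3.1 × 10^-6 m⁻¹ × 120 m = 3.72 × 10^-4
ΔV = S × A × Δh = 3.72 × 10^-4 × 4.1 × 10^8 m² × 51.1 m = 7.794 × 10^6 m³

ΔV ≈ 7.79 × 10^6 m³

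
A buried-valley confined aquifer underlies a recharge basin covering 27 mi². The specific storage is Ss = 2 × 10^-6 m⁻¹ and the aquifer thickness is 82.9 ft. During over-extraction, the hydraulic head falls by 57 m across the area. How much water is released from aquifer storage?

b = 82.9 ft = 25.27 m
S = Ss × b = 2 × 10^-6 m⁻¹ × 25.27 m = 5.054 × 10^-5
A = 27 mi² = 6.993 × 10^7 m²
ΔV = S × A × Δh = 5.054 × 10^-5 × 6.993 × 10^7 m² × 57 m = 2.014 × 10^5 m³

ΔV ≈ 2.01 × 10^5 m³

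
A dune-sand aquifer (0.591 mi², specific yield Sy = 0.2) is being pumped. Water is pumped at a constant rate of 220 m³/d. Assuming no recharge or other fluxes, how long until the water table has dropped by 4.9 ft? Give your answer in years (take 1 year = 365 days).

A = 0.591 mi² = 1.531 × 10^6 m²
Δh = 4.9 ft = 1.494 m
ΔV = Sy × A × Δh = 0.2 × 1.531 × 10^6 × 1.494 = 4.572 × 10^5 m³
t = ΔV / Q = 4.572 × 10^5 m³ / 220 m³/d = 2078 d
t = 2078 d ≈ 5.694 years

t ≈ 5.69 years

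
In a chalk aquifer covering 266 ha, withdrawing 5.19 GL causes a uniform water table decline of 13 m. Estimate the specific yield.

Sy ≈ 0.15

A = 266 ha = 2.66 × 10^6 m²
ΔV = 5.19 GL = 5.19 × 10^6 m³
Sy = ΔV / (A × Δh) = 5.19 × 10^6 m³ / (2.66 × 10^6 m² × 13 m) = 0.1501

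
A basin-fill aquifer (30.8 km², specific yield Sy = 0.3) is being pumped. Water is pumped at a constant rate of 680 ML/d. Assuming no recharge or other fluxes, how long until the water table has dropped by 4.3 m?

A = 30.8 km² = 3.08 × 10^7 m²
ΔV = Sy × A × Δh = 0.3 × 3.08 × 10^7 × 4.3 = 3.973 × 10^7 m³
Q = 680 ML/d = 6.8 × 10^5 m³/d
t = ΔV / Q = 3.973 × 10^7 m³ / 6.8 × 10^5 m³/d = 58.43 d

t ≈ 58.4 days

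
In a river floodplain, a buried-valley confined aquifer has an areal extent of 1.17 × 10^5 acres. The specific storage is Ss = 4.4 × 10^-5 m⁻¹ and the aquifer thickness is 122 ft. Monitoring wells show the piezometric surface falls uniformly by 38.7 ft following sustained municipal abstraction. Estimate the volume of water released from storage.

ΔV ≈ 9.14 × 10^6 m³

b = 122 ft = 37.19 m
S = Ss × b = 4.4 × 10^-5 m⁻¹ × 37.19 m = 1.636 × 10^-3
A = 1.17 × 10^5 acres = 4.735 × 10^8 m²
Δh = 38.7 ft = 11.8 m
ΔV = S × A × Δh = 0.001636 × 4.735 × 10^8 m² × 11.8 m = 9.138 × 10^6 m³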